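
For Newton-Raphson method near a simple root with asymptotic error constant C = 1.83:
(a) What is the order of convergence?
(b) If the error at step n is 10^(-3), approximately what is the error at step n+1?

(a) Newton-Raphson has quadratic (order 2) convergence near simple roots.
    This means |e_{n+1}| ≈ C|e_n|².

(b) With |e_n| = 10^(-3) and C = 1.83:
    |e_{n+1}| ≈ 1.83 × (10^(-3))² = 1.83 × 10^(-6)

(a) 2 (quadratic); (b) |e_{n+1}| ≈ 1.830e-06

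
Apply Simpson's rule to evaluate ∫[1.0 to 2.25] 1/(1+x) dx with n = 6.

f(x) = 1/(1+x)
a = 1.0, b = 2.25, n = 6
h = (b - a)/n = 0.208333

Simpson's rule: (h/3)[f(x₀) + 4f(x₁) + 2f(x₂) + ... + f(xₙ)]

x_0 = 1.0000, f(x_0) = 0.500000, coefficient = 1
x_1 = 1.2083, f(x_1) = 0.452830, coefficient = 4
x_2 = 1.4167, f(x_2) = 0.413793, coefficient = 2
x_3 = 1.6250, f(x_3) = 0.380952, coefficient = 4
x_4 = 1.8333, f(x_4) = 0.352941, coefficient = 2
x_5 = 2.0417, f(x_5) = 0.328767, coefficient = 4
x_6 = 2.2500, f(x_6) = 0.307692, coefficient = 1

I ≈ (0.208333/3) × 6.991360 = 0.485511
Exact value: 0.485508
Error: 0.000003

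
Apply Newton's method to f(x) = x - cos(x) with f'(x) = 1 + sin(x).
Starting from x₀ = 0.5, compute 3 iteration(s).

f(x) = x - cos(x)
f'(x) = 1 + sin(x)
x₀ = 0.5

Newton-Raphson formula: x_{n+1} = x_n - f(x_n)/f'(x_n)

Iteration 1:
  f(0.500000) = -0.377583
  f'(0.500000) = 1.479426
  x_1 = 0.500000 - (-0.377583)/1.479426 = 0.755222
Iteration 2:
  f(0.755222) = 0.027103
  f'(0.755222) = 1.685451
  x_2 = 0.755222 - 0.027103/1.685451 = 0.739142
Iteration 3:
  f(0.739142) = 0.000095
  f'(0.739142) = 1.673654
  x_3 = 0.739142 - 0.000095/1.673654 = 0.739085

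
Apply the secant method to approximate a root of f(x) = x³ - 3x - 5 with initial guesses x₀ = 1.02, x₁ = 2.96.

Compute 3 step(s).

f(x) = x³ - 3x - 5
x₀ = 1.02, x₁ = 2.96

Secant formula: x_{n+1} = x_n - f(x_n)(x_n - x_{n-1})/(f(x_n) - f(x_{n-1}))

Iteration 1:
  f(1.020000) = -6.998792
  f(2.960000) = 12.054336
  x_2 = 2.960000 - 12.054336×(2.960000 - 1.020000)/(12.054336 - (-6.998792))
       = 1.732621
Iteration 2:
  f(2.960000) = 12.054336
  f(1.732621) = -4.996578
  x_3 = 1.732621 - (-4.996578)×(1.732621 - 2.960000)/(-4.996578 - 12.054336)
       = 2.092290
Iteration 3:
  f(1.732621) = -4.996578
  f(2.092290) = -2.117494
  x_4 = 2.092290 - (-2.117494)×(2.092290 - 1.732621)/(-2.117494 - (-4.996578))
       = 2.356819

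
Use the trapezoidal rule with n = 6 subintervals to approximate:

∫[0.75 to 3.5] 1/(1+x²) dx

f(x) = 1/(1+x²)
a = 0.75, b = 3.5, n = 6
h = (b - a)/n = 0.458333

Trapezoidal rule: (h/2)[f(x₀) + 2f(x₁) + 2f(x₂) + ... + f(xₙ)]

x_0 = 0.7500, f(x_0) = 0.640000, coefficient = 1
x_1 = 1.2083, f(x_1) = 0.406493, coefficient = 2
x_2 = 1.6667, f(x_2) = 0.264706, coefficient = 2
x_3 = 2.1250, f(x_3) = 0.181303, coefficient = 2
x_4 = 2.5833, f(x_4) = 0.130317, coefficient = 2
x_5 = 3.0417, f(x_5) = 0.097544, coefficient = 2
x_6 = 3.5000, f(x_6) = 0.075472, coefficient = 1

I ≈ (0.458333/2) × 2.876197 = 0.659129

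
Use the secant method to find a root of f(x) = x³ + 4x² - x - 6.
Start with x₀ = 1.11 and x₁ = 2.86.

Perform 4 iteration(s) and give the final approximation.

f(x) = x³ + 4x² - x - 6
x₀ = 1.11, x₁ = 2.86

Secant formula: x_{n+1} = x_n - f(x_n)(x_n - x_{n-1})/(f(x_n) - f(x_{n-1}))

Iteration 1:
  f(1.110000) = -0.813969
  f(2.860000) = 47.252056
  x_2 = 2.860000 - 47.252056×(2.860000 - 1.110000)/(47.252056 - (-0.813969))
       = 1.139635
Iteration 2:
  f(2.860000) = 47.252056
  f(1.139635) = -0.464440
  x_3 = 1.139635 - (-0.464440)×(1.139635 - 2.860000)/(-0.464440 - 47.252056)
       = 1.156380
Iteration 3:
  f(1.139635) = -0.464440
  f(1.156380) = -0.261192
  x_4 = 1.156380 - (-0.261192)×(1.156380 - 1.139635)/(-0.261192 - (-0.464440))
       = 1.177899
Iteration 4:
  f(1.156380) = -0.261192
  f(1.177899) = 0.006154
  x_5 = 1.177899 - 0.006154×(1.177899 - 1.156380)/(0.006154 - (-0.261192))
       = 1.177403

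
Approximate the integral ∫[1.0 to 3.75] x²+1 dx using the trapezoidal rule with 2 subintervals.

f(x) = x²+1
a = 1.0, b = 3.75, n = 2
h = (b - a)/n = 1.375000

Trapezoidal rule: (h/2)[f(x₀) + 2f(x₁) + 2f(x₂) + ... + f(xₙ)]

x_0 = 1.0000, f(x_0) = 2.000000, coefficient = 1
x_1 = 2.3750, f(x_1) = 6.640625, coefficient = 2
x_2 = 3.7500, f(x_2) = 15.062500, coefficient = 1

I ≈ (1.375000/2) × 30.343750 = 20.861328
Exact value: 19.994792
Error: 0.866536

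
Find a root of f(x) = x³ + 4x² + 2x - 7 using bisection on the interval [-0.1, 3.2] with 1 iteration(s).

f(x) = x³ + 4x² + 2x - 7
Initial interval: [-0.1, 3.2]

Iteration 1:
  c_1 = (-0.100000 + 3.200000)/2 = 1.550000
  f(c_1) = f(1.550000) = 9.433875
  f(a) × f(c) < 0, new interval: [-0.100000, 1.550000]

After 1 iteration(s), the approximation is c_1 = 1.550000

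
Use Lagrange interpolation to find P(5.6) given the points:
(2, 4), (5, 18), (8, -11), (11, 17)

Lagrange interpolation formula:
P(x) = Σ yᵢ × Lᵢ(x)
where Lᵢ(x) = Π_{j≠i} (x - xⱼ)/(xᵢ - xⱼ)

L_0(5.6) = (5.6 - 5)/(2 - 5) × (5.6 - 8)/(2 - 8) × (5.6 - 11)/(2 - 11) = -0.048000
L_1(5.6) = (5.6 - 2)/(5 - 2) × (5.6 - 8)/(5 - 8) × (5.6 - 11)/(5 - 11) = 0.864000
L_2(5.6) = (5.6 - 2)/(8 - 2) × (5.6 - 5)/(8 - 5) × (5.6 - 11)/(8 - 11) = 0.216000
L_3(5.6) = (5.6 - 2)/(11 - 2) × (5.6 - 5)/(11 - 5) × (5.6 - 8)/(11 - 8) = -0.032000

P(5.6) = 4×L_0(5.6) + 18×L_1(5.6) + (-11)×L_2(5.6) + 17×L_3(5.6)
P(5.6) = 12.440000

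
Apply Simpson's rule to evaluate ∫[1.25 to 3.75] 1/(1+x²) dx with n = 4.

f(x) = 1/(1+x²)
a = 1.25, b = 3.75, n = 4
h = (b - a)/n = 0.625000

Simpson's rule: (h/3)[f(x₀) + 4f(x₁) + 2f(x₂) + ... + f(xₙ)]

x_0 = 1.2500, f(x_0) = 0.390244, coefficient = 1
x_1 = 1.8750, f(x_1) = 0.221453, coefficient = 4
x_2 = 2.5000, f(x_2) = 0.137931, coefficient = 2
x_3 = 3.1250, f(x_3) = 0.092888, coefficient = 4
x_4 = 3.7500, f(x_4) = 0.066390, coefficient = 1

I ≈ (0.625000/3) × 1.989862 = 0.414555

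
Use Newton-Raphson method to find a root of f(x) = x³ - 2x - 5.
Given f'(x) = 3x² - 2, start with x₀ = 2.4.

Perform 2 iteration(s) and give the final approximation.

f(x) = x³ - 2x - 5
f'(x) = 3x² - 2
x₀ = 2.4

Newton-Raphson formula: x_{n+1} = x_n - f(x_n)/f'(x_n)

Iteration 1:
  f(2.400000) = 4.024000
  f'(2.400000) = 15.280000
  x_1 = 2.400000 - 4.024000/15.280000 = 2.136649
Iteration 2:
  f(2.136649) = 0.481082
  f'(2.136649) = 11.695810
  x_2 = 2.136649 - 0.481082/11.695810 = 2.095516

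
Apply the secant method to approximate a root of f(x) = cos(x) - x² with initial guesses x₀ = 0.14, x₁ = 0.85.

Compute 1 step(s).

f(x) = cos(x) - x²
x₀ = 0.14, x₁ = 0.85

Secant formula: x_{n+1} = x_n - f(x_n)(x_n - x_{n-1})/(f(x_n) - f(x_{n-1}))

Iteration 1:
  f(0.140000) = 0.970616
  f(0.850000) = -0.062517
  x_2 = 0.850000 - (-0.062517)×(0.850000 - 0.140000)/(-0.062517 - 0.970616)
       = 0.807037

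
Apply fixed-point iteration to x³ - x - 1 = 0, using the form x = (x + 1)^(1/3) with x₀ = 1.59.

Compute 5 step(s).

Equation: x³ - x - 1 = 0
Fixed-point form: x = (x + 1)^(1/3)
x₀ = 1.59

x_1 = g(1.590000) = 1.373304
x_2 = g(1.373304) = 1.333883
x_3 = g(1.333883) = 1.326457
x_4 = g(1.326457) = 1.325048
x_5 = g(1.325048) = 1.324781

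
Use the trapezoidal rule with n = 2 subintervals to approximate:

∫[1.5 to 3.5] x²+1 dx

f(x) = x²+1
a = 1.5, b = 3.5, n = 2
h = (b - a)/n = 1.000000

Trapezoidal rule: (h/2)[f(x₀) + 2f(x₁) + 2f(x₂) + ... + f(xₙ)]

x_0 = 1.5000, f(x_0) = 3.250000, coefficient = 1
x_1 = 2.5000, f(x_1) = 7.250000, coefficient = 2
x_2 = 3.5000, f(x_2) = 13.250000, coefficient = 1

I ≈ (1.000000/2) × 31.000000 = 15.500000
Exact value: 15.166667
Error: 0.333333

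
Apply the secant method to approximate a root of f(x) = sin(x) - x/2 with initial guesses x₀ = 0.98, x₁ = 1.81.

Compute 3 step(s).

f(x) = sin(x) - x/2
x₀ = 0.98, x₁ = 1.81

Secant formula: x_{n+1} = x_n - f(x_n)(x_n - x_{n-1})/(f(x_n) - f(x_{n-1}))

Iteration 1:
  f(0.980000) = 0.340497
  f(1.810000) = 0.066527
  x_2 = 1.810000 - 0.066527×(1.810000 - 0.980000)/(0.066527 - 0.340497)
       = 2.011545
Iteration 2:
  f(1.810000) = 0.066527
  f(2.011545) = -0.101340
  x_3 = 2.011545 - (-0.101340)×(2.011545 - 1.810000)/(-0.101340 - 0.066527)
       = 1.889874
Iteration 3:
  f(2.011545) = -0.101340
  f(1.889874) = 0.004588
  x_4 = 1.889874 - 0.004588×(1.889874 - 2.011545)/(0.004588 - (-0.101340))
       = 1.895144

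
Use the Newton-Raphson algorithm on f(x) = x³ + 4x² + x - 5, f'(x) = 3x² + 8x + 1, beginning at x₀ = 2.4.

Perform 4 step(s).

f(x) = x³ + 4x² + x - 5
f'(x) = 3x² + 8x + 1
x₀ = 2.4

Newton-Raphson formula: x_{n+1} = x_n - f(x_n)/f'(x_n)

Iteration 1:
  f(2.400000) = 34.264000
  f'(2.400000) = 37.480000
  x_1 = 2.400000 - 34.264000/37.480000 = 1.485806
Iteration 2:
  f(1.485806) = 8.596374
  f'(1.485806) = 19.509302
  x_2 = 1.485806 - 8.596374/19.509302 = 1.045176
Iteration 3:
  f(1.045176) = 1.556494
  f'(1.045176) = 12.638591
  x_3 = 1.045176 - 1.556494/12.638591 = 0.922022
Iteration 4:
  f(0.922022) = 0.106356
  f'(0.922022) = 10.926553
  x_4 = 0.922022 - 0.106356/10.926553 = 0.912288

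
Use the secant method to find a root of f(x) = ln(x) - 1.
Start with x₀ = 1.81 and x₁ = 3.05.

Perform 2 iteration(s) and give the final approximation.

f(x) = ln(x) - 1
x₀ = 1.81, x₁ = 3.05

Secant formula: x_{n+1} = x_n - f(x_n)(x_n - x_{n-1})/(f(x_n) - f(x_{n-1}))

Iteration 1:
  f(1.810000) = -0.406673
  f(3.050000) = 0.115142
  x_2 = 3.050000 - 0.115142×(3.050000 - 1.810000)/(0.115142 - (-0.406673))
       = 2.776386
Iteration 2:
  f(3.050000) = 0.115142
  f(2.776386) = 0.021150
  x_3 = 2.776386 - 0.021150×(2.776386 - 3.050000)/(0.021150 - 0.115142)
       = 2.714817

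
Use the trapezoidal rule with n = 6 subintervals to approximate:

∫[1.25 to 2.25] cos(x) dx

f(x) = cos(x)
a = 1.25, b = 2.25, n = 6
h = (b - a)/n = 0.166667

Trapezoidal rule: (h/2)[f(x₀) + 2f(x₁) + 2f(x₂) + ... + f(xₙ)]

x_0 = 1.2500, f(x_0) = 0.315322, coefficient = 1
x_1 = 1.4167, f(x_1) = 0.153520, coefficient = 2
x_2 = 1.5833, f(x_2) = -0.012537, coefficient = 2
x_3 = 1.7500, f(x_3) = -0.178246, coefficient = 2
x_4 = 1.9167, f(x_4) = -0.339016, coefficient = 2
x_5 = 2.0833, f(x_5) = -0.490390, coefficient = 2
x_6 = 2.2500, f(x_6) = -0.628174, coefficient = 1

I ≈ (0.166667/2) × -2.046187 = -0.170516
Exact value: -0.170911
Error: 0.000396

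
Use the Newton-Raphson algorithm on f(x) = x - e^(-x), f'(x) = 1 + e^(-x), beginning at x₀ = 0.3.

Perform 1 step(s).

f(x) = x - e^(-x)
f'(x) = 1 + e^(-x)
x₀ = 0.3

Newton-Raphson formula: x_{n+1} = x_n - f(x_n)/f'(x_n)

Iteration 1:
  f(0.300000) = -0.440818
  f'(0.300000) = 1.740818
  x_1 = 0.300000 - (-0.440818)/1.740818 = 0.553225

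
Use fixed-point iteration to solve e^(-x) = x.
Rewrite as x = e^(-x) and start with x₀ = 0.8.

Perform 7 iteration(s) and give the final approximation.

Equation: e^(-x) = x
Fixed-point form: x = e^(-x)
x₀ = 0.8

x_1 = g(0.800000) = 0.449329
x_2 = g(0.449329) = 0.638056
x_3 = g(0.638056) = 0.528318
x_4 = g(0.528318) = 0.589596
x_5 = g(0.589596) = 0.554551
x_6 = g(0.554551) = 0.574330
x_7 = g(0.574330) = 0.563082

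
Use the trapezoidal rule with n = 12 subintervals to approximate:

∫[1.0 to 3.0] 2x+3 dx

f(x) = 2x+3
a = 1.0, b = 3.0, n = 12
h = (b - a)/n = 0.166667

Trapezoidal rule: (h/2)[f(x₀) + 2f(x₁) + 2f(x₂) + ... + f(xₙ)]

x_0 = 1.0000, f(x_0) = 5.000000, coefficient = 1
x_1 = 1.1667, f(x_1) = 5.333333, coefficient = 2
x_2 = 1.3333, f(x_2) = 5.666667, coefficient = 2
x_3 = 1.5000, f(x_3) = 6.000000, coefficient = 2
x_4 = 1.6667, f(x_4) = 6.333333, coefficient = 2
x_5 = 1.8333, f(x_5) = 6.666667, coefficient = 2
x_6 = 2.0000, f(x_6) = 7.000000, coefficient = 2
x_7 = 2.1667, f(x_7) = 7.333333, coefficient = 2
x_8 = 2.3333, f(x_8) = 7.666667, coefficient = 2
x_9 = 2.5000, f(x_9) = 8.000000, coefficient = 2
x_10 = 2.6667, f(x_10) = 8.333333, coefficient = 2
x_11 = 2.8333, f(x_11) = 8.666667, coefficient = 2
x_12 = 3.0000, f(x_12) = 9.000000, coefficient = 1

I ≈ (0.166667/2) × 168.000000 = 14.000000
Exact value: 14.000000
Error: 0.000000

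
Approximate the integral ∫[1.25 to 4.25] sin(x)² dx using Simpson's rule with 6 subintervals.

f(x) = sin(x)²
a = 1.25, b = 4.25, n = 6
h = (b - a)/n = 0.500000

Simpson's rule: (h/3)[f(x₀) + 4f(x₁) + 2f(x₂) + ... + f(xₙ)]

x_0 = 1.2500, f(x_0) = 0.900572, coefficient = 1
x_1 = 1.7500, f(x_1) = 0.968228, coefficient = 4
x_2 = 2.2500, f(x_2) = 0.605398, coefficient = 2
x_3 = 2.7500, f(x_3) = 0.145665, coefficient = 4
x_4 = 3.2500, f(x_4) = 0.011706, coefficient = 2
x_5 = 3.7500, f(x_5) = 0.326682, coefficient = 4
x_6 = 4.2500, f(x_6) = 0.801006, coefficient = 1

I ≈ (0.500000/3) × 8.698089 = 1.449682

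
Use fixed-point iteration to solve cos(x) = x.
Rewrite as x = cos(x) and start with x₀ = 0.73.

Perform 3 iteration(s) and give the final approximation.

Equation: cos(x) = x
Fixed-point form: x = cos(x)
x₀ = 0.73

x_1 = g(0.730000) = 0.745174
x_2 = g(0.745174) = 0.734970
x_3 = g(0.734970) = 0.741851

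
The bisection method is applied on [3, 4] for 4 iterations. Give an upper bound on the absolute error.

Bisection error bound: |error| ≤ (b-a)/2^n
|error| ≤ (4 - 3)/2^4 = 1/2^4
|error| ≤ 0.0625000000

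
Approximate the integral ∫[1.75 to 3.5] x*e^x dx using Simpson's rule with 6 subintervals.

f(x) = x*e^x
a = 1.75, b = 3.5, n = 6
h = (b - a)/n = 0.291667

Simpson's rule: (h/3)[f(x₀) + 4f(x₁) + 2f(x₂) + ... + f(xₙ)]

x_0 = 1.7500, f(x_0) = 10.070555, coefficient = 1
x_1 = 2.0417, f(x_1) = 15.727852, coefficient = 4
x_2 = 2.3333, f(x_2) = 24.061937, coefficient = 2
x_3 = 2.6250, f(x_3) = 36.237007, coefficient = 4
x_4 = 2.9167, f(x_4) = 53.898793, coefficient = 2
x_5 = 3.2083, f(x_5) = 79.367179, coefficient = 4
x_6 = 3.5000, f(x_6) = 115.904082, coefficient = 1

I ≈ (0.291667/3) × 807.224248 = 78.480135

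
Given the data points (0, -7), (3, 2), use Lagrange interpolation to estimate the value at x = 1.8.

Lagrange interpolation formula:
P(x) = Σ yᵢ × Lᵢ(x)
where Lᵢ(x) = Π_{j≠i} (x - xⱼ)/(xᵢ - xⱼ)

L_0(1.8) = (1.8 - 3)/(0 - 3) = 0.400000
L_1(1.8) = (1.8 - 0)/(3 - 0) = 0.600000

P(1.8) = (-7)×L_0(1.8) + 2×L_1(1.8)
P(1.8) = -1.600000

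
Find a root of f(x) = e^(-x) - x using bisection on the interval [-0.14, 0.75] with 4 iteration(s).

f(x) = e^(-x) - x
Initial interval: [-0.14, 0.75]

Iteration 1:
  c_1 = (-0.140000 + 0.750000)/2 = 0.305000
  f(c_1) = f(0.305000) = 0.432123
  f(a) × f(c) ≥ 0, new interval: [0.305000, 0.750000]
Iteration 2:
  c_2 = (0.305000 + 0.750000)/2 = 0.527500
  f(c_2) = f(0.527500) = 0.062578
  f(a) × f(c) ≥ 0, new interval: [0.527500, 0.750000]
Iteration 3:
  c_3 = (0.527500 + 0.750000)/2 = 0.638750
  f(c_3) = f(0.638750) = -0.110798
  f(a) × f(c) < 0, new interval: [0.527500, 0.638750]
Iteration 4:
  c_4 = (0.527500 + 0.638750)/2 = 0.583125
  f(c_4) = f(0.583125) = -0.024974
  f(a) × f(c) < 0, new interval: [0.527500, 0.583125]

After 4 iteration(s), the approximation is c_4 = 0.583125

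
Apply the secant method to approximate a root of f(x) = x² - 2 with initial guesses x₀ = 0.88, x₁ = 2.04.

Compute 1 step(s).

f(x) = x² - 2
x₀ = 0.88, x₁ = 2.04

Secant formula: x_{n+1} = x_n - f(x_n)(x_n - x_{n-1})/(f(x_n) - f(x_{n-1}))

Iteration 1:
  f(0.880000) = -1.225600
  f(2.040000) = 2.161600
  x_2 = 2.040000 - 2.161600×(2.040000 - 0.880000)/(2.161600 - (-1.225600))
       = 1.299726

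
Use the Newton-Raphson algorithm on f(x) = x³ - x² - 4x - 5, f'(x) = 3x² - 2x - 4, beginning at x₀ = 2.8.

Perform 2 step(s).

f(x) = x³ - x² - 4x - 5
f'(x) = 3x² - 2x - 4
x₀ = 2.8

Newton-Raphson formula: x_{n+1} = x_n - f(x_n)/f'(x_n)

Iteration 1:
  f(2.800000) = -2.088000
  f'(2.800000) = 13.920000
  x_1 = 2.800000 - (-2.088000)/13.920000 = 2.950000
Iteration 2:
  f(2.950000) = 0.169875
  f'(2.950000) = 16.207500
  x_2 = 2.950000 - 0.169875/16.207500 = 2.939519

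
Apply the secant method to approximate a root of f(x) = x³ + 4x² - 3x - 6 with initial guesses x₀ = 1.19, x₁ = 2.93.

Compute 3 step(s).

f(x) = x³ + 4x² - 3x - 6
x₀ = 1.19, x₁ = 2.93

Secant formula: x_{n+1} = x_n - f(x_n)(x_n - x_{n-1})/(f(x_n) - f(x_{n-1}))

Iteration 1:
  f(1.190000) = -2.220441
  f(2.930000) = 44.703357
  x_2 = 2.930000 - 44.703357×(2.930000 - 1.190000)/(44.703357 - (-2.220441))
       = 1.272337
Iteration 2:
  f(2.930000) = 44.703357
  f(1.272337) = -1.281933
  x_3 = 1.272337 - (-1.281933)×(1.272337 - 2.930000)/(-1.281933 - 44.703357)
       = 1.318548
Iteration 3:
  f(1.272337) = -1.281933
  f(1.318548) = -0.708985
  x_4 = 1.318548 - (-0.708985)×(1.318548 - 1.272337)/(-0.708985 - (-1.281933))
       = 1.375731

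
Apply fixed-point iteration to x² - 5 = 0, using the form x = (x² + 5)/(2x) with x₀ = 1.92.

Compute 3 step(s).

Equation: x² - 5 = 0
Fixed-point form: x = (x² + 5)/(2x)
x₀ = 1.92

x_1 = g(1.920000) = 2.262083
x_2 = g(2.262083) = 2.236218
x_3 = g(2.236218) = 2.236068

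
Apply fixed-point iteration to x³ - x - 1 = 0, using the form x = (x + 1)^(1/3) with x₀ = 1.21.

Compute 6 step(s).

Equation: x³ - x - 1 = 0
Fixed-point form: x = (x + 1)^(1/3)
x₀ = 1.21

x_1 = g(1.210000) = 1.302559
x_2 = g(1.302559) = 1.320496
x_3 = g(1.320496) = 1.323915
x_4 = g(1.323915) = 1.324566
x_5 = g(1.324566) = 1.324689
x_6 = g(1.324689) = 1.324712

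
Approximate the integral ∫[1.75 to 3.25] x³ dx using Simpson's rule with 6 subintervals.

f(x) = x³
a = 1.75, b = 3.25, n = 6
h = (b - a)/n = 0.250000

Simpson's rule: (h/3)[f(x₀) + 4f(x₁) + 2f(x₂) + ... + f(xₙ)]

x_0 = 1.7500, f(x_0) = 5.359375, coefficient = 1
x_1 = 2.0000, f(x_1) = 8.000000, coefficient = 4
x_2 = 2.2500, f(x_2) = 11.390625, coefficient = 2
x_3 = 2.5000, f(x_3) = 15.625000, coefficient = 4
x_4 = 2.7500, f(x_4) = 20.796875, coefficient = 2
x_5 = 3.0000, f(x_5) = 27.000000, coefficient = 4
x_6 = 3.2500, f(x_6) = 34.328125, coefficient = 1

I ≈ (0.250000/3) × 306.562500 = 25.546875
Exact value: 25.546875
Error: 0.000000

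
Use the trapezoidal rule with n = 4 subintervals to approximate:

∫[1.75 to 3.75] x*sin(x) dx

f(x) = x*sin(x)
a = 1.75, b = 3.75, n = 4
h = (b - a)/n = 0.500000

Trapezoidal rule: (h/2)[f(x₀) + 2f(x₁) + 2f(x₂) + ... + f(xₙ)]

x_0 = 1.7500, f(x_0) = 1.721975, coefficient = 1
x_1 = 2.2500, f(x_1) = 1.750665, coefficient = 2
x_2 = 2.7500, f(x_2) = 1.049568, coefficient = 2
x_3 = 3.2500, f(x_3) = -0.351634, coefficient = 2
x_4 = 3.7500, f(x_4) = -2.143355, coefficient = 1

I ≈ (0.500000/2) × 4.475817 = 1.118954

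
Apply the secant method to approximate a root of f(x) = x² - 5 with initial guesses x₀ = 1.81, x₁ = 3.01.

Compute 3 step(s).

f(x) = x² - 5
x₀ = 1.81, x₁ = 3.01

Secant formula: x_{n+1} = x_n - f(x_n)(x_n - x_{n-1})/(f(x_n) - f(x_{n-1}))

Iteration 1:
  f(1.810000) = -1.723900
  f(3.010000) = 4.060100
  x_2 = 3.010000 - 4.060100×(3.010000 - 1.810000)/(4.060100 - (-1.723900))
       = 2.167656
Iteration 2:
  f(3.010000) = 4.060100
  f(2.167656) = -0.301269
  x_3 = 2.167656 - (-0.301269)×(2.167656 - 3.010000)/(-0.301269 - 4.060100)
       = 2.225842
Iteration 3:
  f(2.167656) = -0.301269
  f(2.225842) = -0.045627
  x_4 = 2.225842 - (-0.045627)×(2.225842 - 2.167656)/(-0.045627 - (-0.301269))
       = 2.236227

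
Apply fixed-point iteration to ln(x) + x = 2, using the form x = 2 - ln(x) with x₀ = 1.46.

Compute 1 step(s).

Equation: ln(x) + x = 2
Fixed-point form: x = 2 - ln(x)
x₀ = 1.46

x_1 = g(1.460000) = 1.621564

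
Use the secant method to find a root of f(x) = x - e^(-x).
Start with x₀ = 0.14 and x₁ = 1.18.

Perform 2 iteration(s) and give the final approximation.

f(x) = x - e^(-x)
x₀ = 0.14, x₁ = 1.18

Secant formula: x_{n+1} = x_n - f(x_n)(x_n - x_{n-1})/(f(x_n) - f(x_{n-1}))

Iteration 1:
  f(0.140000) = -0.729358
  f(1.180000) = 0.872721
  x_2 = 1.180000 - 0.872721×(1.180000 - 0.140000)/(0.872721 - (-0.729358))
       = 0.613467
Iteration 2:
  f(1.180000) = 0.872721
  f(0.613467) = 0.071997
  x_3 = 0.613467 - 0.071997×(0.613467 - 1.180000)/(0.071997 - 0.872721)
       = 0.562527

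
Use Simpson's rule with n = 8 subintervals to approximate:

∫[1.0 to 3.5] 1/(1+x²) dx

f(x) = 1/(1+x²)
a = 1.0, b = 3.5, n = 8
h = (b - a)/n = 0.312500

Simpson's rule: (h/3)[f(x₀) + 4f(x₁) + 2f(x₂) + ... + f(xₙ)]

x_0 = 1.0000, f(x_0) = 0.500000, coefficient = 1
x_1 = 1.3125, f(x_1) = 0.367288, coefficient = 4
x_2 = 1.6250, f(x_2) = 0.274678, coefficient = 2
x_3 = 1.9375, f(x_3) = 0.210353, coefficient = 4
x_4 = 2.2500, f(x_4) = 0.164948, coefficient = 2
x_5 = 2.5625, f(x_5) = 0.132163, coefficient = 4
x_6 = 2.8750, f(x_6) = 0.107926, coefficient = 2
x_7 = 3.1875, f(x_7) = 0.089604, coefficient = 4
x_8 = 3.5000, f(x_8) = 0.075472, coefficient = 1

I ≈ (0.312500/3) × 4.868214 = 0.507106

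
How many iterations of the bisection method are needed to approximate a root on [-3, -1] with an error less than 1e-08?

We need (b-a)/2^n ≤ 1e-08
(-1 - (-3))/2^n ≤ 1e-08
2/2^n ≤ 1e-08
2^n ≥ 200000000
n ≥ log₂(200000000) = 27.58
n ≥ 28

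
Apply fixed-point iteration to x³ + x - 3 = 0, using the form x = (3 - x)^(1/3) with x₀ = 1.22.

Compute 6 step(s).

Equation: x³ + x - 3 = 0
Fixed-point form: x = (3 - x)^(1/3)
x₀ = 1.22

x_1 = g(1.220000) = 1.211918
x_2 = g(1.211918) = 1.213750
x_3 = g(1.213750) = 1.213335
x_4 = g(1.213335) = 1.213429
x_5 = g(1.213429) = 1.213408
x_6 = g(1.213408) = 1.213413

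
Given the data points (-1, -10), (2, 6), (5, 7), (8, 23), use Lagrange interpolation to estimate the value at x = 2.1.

Lagrange interpolation formula:
P(x) = Σ yᵢ × Lᵢ(x)
where Lᵢ(x) = Π_{j≠i} (x - xⱼ)/(xᵢ - xⱼ)

L_0(2.1) = (2.1 - 2)/(-1 - 2) × (2.1 - 5)/(-1 - 5) × (2.1 - 8)/(-1 - 8) = -0.010562
L_1(2.1) = (2.1 - (-1))/(2 - (-1)) × (2.1 - 5)/(2 - 5) × (2.1 - 8)/(2 - 8) = 0.982241
L_2(2.1) = (2.1 - (-1))/(5 - (-1)) × (2.1 - 2)/(5 - 2) × (2.1 - 8)/(5 - 8) = 0.033870
L_3(2.1) = (2.1 - (-1))/(8 - (-1)) × (2.1 - 2)/(8 - 2) × (2.1 - 5)/(8 - 5) = -0.005549

P(2.1) = (-10)×L_0(2.1) + 6×L_1(2.1) + 7×L_2(2.1) + 23×L_3(2.1)
P(2.1) = 6.108519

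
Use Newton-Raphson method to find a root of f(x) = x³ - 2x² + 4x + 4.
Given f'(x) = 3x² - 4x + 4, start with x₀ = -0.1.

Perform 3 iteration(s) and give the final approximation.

f(x) = x³ - 2x² + 4x + 4
f'(x) = 3x² - 4x + 4
x₀ = -0.1

Newton-Raphson formula: x_{n+1} = x_n - f(x_n)/f'(x_n)

Iteration 1:
  f(-0.100000) = 3.579000
  f'(-0.100000) = 4.430000
  x_1 = -0.100000 - 3.579000/4.430000 = -0.907901
Iteration 2:
  f(-0.907901) = -2.028538
  f'(-0.907901) = 10.104454
  x_2 = -0.907901 - (-2.028538)/10.104454 = -0.707144
Iteration 3:
  f(-0.707144) = -0.182290
  f'(-0.707144) = 8.328733
  x_3 = -0.707144 - (-0.182290)/8.328733 = -0.685257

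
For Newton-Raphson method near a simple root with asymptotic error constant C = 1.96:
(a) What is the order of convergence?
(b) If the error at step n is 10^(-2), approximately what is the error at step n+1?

(a) Newton-Raphson has quadratic (order 2) convergence near simple roots.
    This means |e_{n+1}| ≈ C|e_n|².

(b) With |e_n| = 10^(-2) and C = 1.96:
    |e_{n+1}| ≈ 1.96 × (10^(-2))² = 1.96 × 10^(-4)

(a) 2 (quadratic); (b) |e_{n+1}| ≈ 1.960e-04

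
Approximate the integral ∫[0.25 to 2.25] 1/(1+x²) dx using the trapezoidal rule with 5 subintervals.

f(x) = 1/(1+x²)
a = 0.25, b = 2.25, n = 5
h = (b - a)/n = 0.400000

Trapezoidal rule: (h/2)[f(x₀) + 2f(x₁) + 2f(x₂) + ... + f(xₙ)]

x_0 = 0.2500, f(x_0) = 0.941176, coefficient = 1
x_1 = 0.6500, f(x_1) = 0.702988, coefficient = 2
x_2 = 1.0500, f(x_2) = 0.475624, coefficient = 2
x_3 = 1.4500, f(x_3) = 0.322321, coefficient = 2
x_4 = 1.8500, f(x_4) = 0.226116, coefficient = 2
x_5 = 2.2500, f(x_5) = 0.164948, coefficient = 1

I ≈ (0.400000/2) × 4.560223 = 0.912045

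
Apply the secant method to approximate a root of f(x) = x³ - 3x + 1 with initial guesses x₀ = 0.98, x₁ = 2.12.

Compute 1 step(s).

f(x) = x³ - 3x + 1
x₀ = 0.98, x₁ = 2.12

Secant formula: x_{n+1} = x_n - f(x_n)(x_n - x_{n-1})/(f(x_n) - f(x_{n-1}))

Iteration 1:
  f(0.980000) = -0.998808
  f(2.120000) = 4.168128
  x_2 = 2.120000 - 4.168128×(2.120000 - 0.980000)/(4.168128 - (-0.998808))
       = 1.200371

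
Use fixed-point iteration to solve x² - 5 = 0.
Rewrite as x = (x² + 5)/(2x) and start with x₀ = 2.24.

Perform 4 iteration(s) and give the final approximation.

Equation: x² - 5 = 0
Fixed-point form: x = (x² + 5)/(2x)
x₀ = 2.24

x_1 = g(2.240000) = 2.236071
x_2 = g(2.236071) = 2.236068
x_3 = g(2.236068) = 2.236068
x_4 = g(2.236068) = 2.236068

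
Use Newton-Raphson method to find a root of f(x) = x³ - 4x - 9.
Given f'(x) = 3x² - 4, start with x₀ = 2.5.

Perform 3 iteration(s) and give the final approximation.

f(x) = x³ - 4x - 9
f'(x) = 3x² - 4
x₀ = 2.5

Newton-Raphson formula: x_{n+1} = x_n - f(x_n)/f'(x_n)

Iteration 1:
  f(2.500000) = -3.375000
  f'(2.500000) = 14.750000
  x_1 = 2.500000 - (-3.375000)/14.750000 = 2.728814
Iteration 2:
  f(2.728814) = 0.404647
  f'(2.728814) = 18.339270
  x_2 = 2.728814 - 0.404647/18.339270 = 2.706749
Iteration 3:
  f(2.706749) = 0.003975
  f'(2.706749) = 17.979471
  x_3 = 2.706749 - 0.003975/17.979471 = 2.706528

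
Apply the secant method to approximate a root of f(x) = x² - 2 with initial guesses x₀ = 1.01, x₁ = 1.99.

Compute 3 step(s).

f(x) = x² - 2
x₀ = 1.01, x₁ = 1.99

Secant formula: x_{n+1} = x_n - f(x_n)(x_n - x_{n-1})/(f(x_n) - f(x_{n-1}))

Iteration 1:
  f(1.010000) = -0.979900
  f(1.990000) = 1.960100
  x_2 = 1.990000 - 1.960100×(1.990000 - 1.010000)/(1.960100 - (-0.979900))
       = 1.336633
Iteration 2:
  f(1.990000) = 1.960100
  f(1.336633) = -0.213411
  x_3 = 1.336633 - (-0.213411)×(1.336633 - 1.990000)/(-0.213411 - 1.960100)
       = 1.400786
Iteration 3:
  f(1.336633) = -0.213411
  f(1.400786) = -0.037799
  x_4 = 1.400786 - (-0.037799)×(1.400786 - 1.336633)/(-0.037799 - (-0.213411))
       = 1.414594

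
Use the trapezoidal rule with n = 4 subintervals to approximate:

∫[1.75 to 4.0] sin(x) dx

f(x) = sin(x)
a = 1.75, b = 4.0, n = 4
h = (b - a)/n = 0.562500

Trapezoidal rule: (h/2)[f(x₀) + 2f(x₁) + 2f(x₂) + ... + f(xₙ)]

x_0 = 1.7500, f(x_0) = 0.983986, coefficient = 1
x_1 = 2.3125, f(x_1) = 0.737319, coefficient = 2
x_2 = 2.8750, f(x_2) = 0.263446, coefficient = 2
x_3 = 3.4375, f(x_3) = -0.291608, coefficient = 2
x_4 = 4.0000, f(x_4) = -0.756802, coefficient = 1

I ≈ (0.562500/2) × 1.645497 = 0.462796
Exact value: 0.475398
Error: 0.012602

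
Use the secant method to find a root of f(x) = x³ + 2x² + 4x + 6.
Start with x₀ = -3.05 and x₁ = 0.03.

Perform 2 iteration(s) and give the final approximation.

f(x) = x³ + 2x² + 4x + 6
x₀ = -3.05, x₁ = 0.03

Secant formula: x_{n+1} = x_n - f(x_n)(x_n - x_{n-1})/(f(x_n) - f(x_{n-1}))

Iteration 1:
  f(-3.050000) = -15.967625
  f(0.030000) = 6.121827
  x_2 = 0.030000 - 6.121827×(0.030000 - (-3.050000))/(6.121827 - (-15.967625))
       = -0.823585
Iteration 2:
  f(0.030000) = 6.121827
  f(-0.823585) = 3.503613
  x_3 = -0.823585 - 3.503613×(-0.823585 - 0.030000)/(3.503613 - 6.121827)
       = -1.965826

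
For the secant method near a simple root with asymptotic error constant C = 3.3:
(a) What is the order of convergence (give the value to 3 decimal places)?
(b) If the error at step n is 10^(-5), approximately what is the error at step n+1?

(a) Secant method has superlinear convergence with order φ = (1+√5)/2 ≈ 1.618.
    This means |e_{n+1}| ≈ C|e_n|^1.618.

(b) With |e_n| = 10^(-5) and C = 3.3:
    |e_{n+1}| ≈ 3.3 × (10^(-5))^1.618 = 3.3 × 10^(-8.09)

(a) ≈ 1.618 (golden ratio); (b) |e_{n+1}| ≈ 2.681e-08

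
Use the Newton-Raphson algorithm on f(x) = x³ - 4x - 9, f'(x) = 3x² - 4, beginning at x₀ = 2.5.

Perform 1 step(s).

f(x) = x³ - 4x - 9
f'(x) = 3x² - 4
x₀ = 2.5

Newton-Raphson formula: x_{n+1} = x_n - f(x_n)/f'(x_n)

Iteration 1:
  f(2.500000) = -3.375000
  f'(2.500000) = 14.750000
  x_1 = 2.500000 - (-3.375000)/14.750000 = 2.728814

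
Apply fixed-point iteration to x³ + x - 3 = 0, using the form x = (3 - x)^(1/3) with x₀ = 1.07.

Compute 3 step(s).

Equation: x³ + x - 3 = 0
Fixed-point form: x = (3 - x)^(1/3)
x₀ = 1.07

x_1 = g(1.070000) = 1.245047
x_2 = g(1.245047) = 1.206207
x_3 = g(1.206207) = 1.215041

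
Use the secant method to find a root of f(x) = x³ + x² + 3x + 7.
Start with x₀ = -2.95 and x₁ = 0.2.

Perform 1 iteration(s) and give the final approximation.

f(x) = x³ + x² + 3x + 7
x₀ = -2.95, x₁ = 0.2

Secant formula: x_{n+1} = x_n - f(x_n)(x_n - x_{n-1})/(f(x_n) - f(x_{n-1}))

Iteration 1:
  f(-2.950000) = -18.819875
  f(0.200000) = 7.648000
  x_2 = 0.200000 - 7.648000×(0.200000 - (-2.950000))/(7.648000 - (-18.819875))
       = -0.710205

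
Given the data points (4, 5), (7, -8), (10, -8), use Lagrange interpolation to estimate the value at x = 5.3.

Lagrange interpolation formula:
P(x) = Σ yᵢ × Lᵢ(x)
where Lᵢ(x) = Π_{j≠i} (x - xⱼ)/(xᵢ - xⱼ)

L_0(5.3) = (5.3 - 7)/(4 - 7) × (5.3 - 10)/(4 - 10) = 0.443889
L_1(5.3) = (5.3 - 4)/(7 - 4) × (5.3 - 10)/(7 - 10) = 0.678889
L_2(5.3) = (5.3 - 4)/(10 - 4) × (5.3 - 7)/(10 - 7) = -0.122778

P(5.3) = 5×L_0(5.3) + (-8)×L_1(5.3) + (-8)×L_2(5.3)
P(5.3) = -2.229444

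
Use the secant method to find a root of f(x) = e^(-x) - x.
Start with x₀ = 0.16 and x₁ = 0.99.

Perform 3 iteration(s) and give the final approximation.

f(x) = e^(-x) - x
x₀ = 0.16, x₁ = 0.99

Secant formula: x_{n+1} = x_n - f(x_n)(x_n - x_{n-1})/(f(x_n) - f(x_{n-1}))

Iteration 1:
  f(0.160000) = 0.692144
  f(0.990000) = -0.618423
  x_2 = 0.990000 - (-0.618423)×(0.990000 - 0.160000)/(-0.618423 - 0.692144)
       = 0.598344
Iteration 2:
  f(0.990000) = -0.618423
  f(0.598344) = -0.048623
  x_3 = 0.598344 - (-0.048623)×(0.598344 - 0.990000)/(-0.048623 - (-0.618423))
       = 0.564923
Iteration 3:
  f(0.598344) = -0.048623
  f(0.564923) = 0.003481
  x_4 = 0.564923 - 0.003481×(0.564923 - 0.598344)/(0.003481 - (-0.048623))
       = 0.567156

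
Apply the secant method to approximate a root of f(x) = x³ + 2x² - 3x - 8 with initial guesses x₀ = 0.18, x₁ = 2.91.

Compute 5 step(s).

f(x) = x³ + 2x² - 3x - 8
x₀ = 0.18, x₁ = 2.91

Secant formula: x_{n+1} = x_n - f(x_n)(x_n - x_{n-1})/(f(x_n) - f(x_{n-1}))

Iteration 1:
  f(0.180000) = -8.469368
  f(2.910000) = 24.848371
  x_2 = 2.910000 - 24.848371×(2.910000 - 0.180000)/(24.848371 - (-8.469368))
       = 0.873966
Iteration 2:
  f(2.910000) = 24.848371
  f(0.873966) = -8.426715
  x_3 = 0.873966 - (-8.426715)×(0.873966 - 2.910000)/(-8.426715 - 24.848371)
       = 1.389579
Iteration 3:
  f(0.873966) = -8.426715
  f(1.389579) = -5.623696
  x_4 = 1.389579 - (-5.623696)×(1.389579 - 0.873966)/(-5.623696 - (-8.426715))
       = 2.424054
Iteration 4:
  f(1.389579) = -5.623696
  f(2.424054) = 10.723742
  x_5 = 2.424054 - 10.723742×(2.424054 - 1.389579)/(10.723742 - (-5.623696))
       = 1.745450
Iteration 5:
  f(2.424054) = 10.723742
  f(1.745450) = -1.825482
  x_6 = 1.745450 - (-1.825482)×(1.745450 - 2.424054)/(-1.825482 - 10.723742)
       = 1.844163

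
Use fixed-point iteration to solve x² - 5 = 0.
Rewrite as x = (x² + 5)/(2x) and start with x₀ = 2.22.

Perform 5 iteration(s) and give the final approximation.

Equation: x² - 5 = 0
Fixed-point form: x = (x² + 5)/(2x)
x₀ = 2.22

x_1 = g(2.220000) = 2.236126
x_2 = g(2.236126) = 2.236068
x_3 = g(2.236068) = 2.236068
x_4 = g(2.236068) = 2.236068
x_5 = g(2.236068) = 2.236068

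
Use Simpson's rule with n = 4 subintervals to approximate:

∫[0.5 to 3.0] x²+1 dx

f(x) = x²+1
a = 0.5, b = 3.0, n = 4
h = (b - a)/n = 0.625000

Simpson's rule: (h/3)[f(x₀) + 4f(x₁) + 2f(x₂) + ... + f(xₙ)]

x_0 = 0.5000, f(x_0) = 1.250000, coefficient = 1
x_1 = 1.1250, f(x_1) = 2.265625, coefficient = 4
x_2 = 1.7500, f(x_2) = 4.062500, coefficient = 2
x_3 = 2.3750, f(x_3) = 6.640625, coefficient = 4
x_4 = 3.0000, f(x_4) = 10.000000, coefficient = 1

I ≈ (0.625000/3) × 55.000000 = 11.458333
Exact value: 11.458333
Error: 0.000000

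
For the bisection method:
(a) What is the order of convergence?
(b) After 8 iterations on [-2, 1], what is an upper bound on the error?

(a) Bisection has linear (order 1) convergence; the error is halved each step.

(b) Error bound = (b-a)/2^n = (1 - (-2))/2^{8}
    = 3/2^{8}

(a) 1 (linear); (b) error ≤ 1.17e-02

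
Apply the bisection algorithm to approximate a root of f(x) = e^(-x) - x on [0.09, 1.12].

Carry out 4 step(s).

f(x) = e^(-x) - x
Initial interval: [0.09, 1.12]

Iteration 1:
  c_1 = (0.090000 + 1.120000)/2 = 0.605000
  f(c_1) = f(0.605000) = -0.058926
  f(a) × f(c) < 0, new interval: [0.090000, 0.605000]
Iteration 2:
  c_2 = (0.090000 + 0.605000)/2 = 0.347500
  f(c_2) = f(0.347500) = 0.358952
  f(a) × f(c) ≥ 0, new interval: [0.347500, 0.605000]
Iteration 3:
  c_3 = (0.347500 + 0.605000)/2 = 0.476250
  f(c_3) = f(0.476250) = 0.144858
  f(a) × f(c) ≥ 0, new interval: [0.476250, 0.605000]
Iteration 4:
  c_4 = (0.476250 + 0.605000)/2 = 0.540625
  f(c_4) = f(0.540625) = 0.041759
  f(a) × f(c) ≥ 0, new interval: [0.540625, 0.605000]

After 4 iteration(s), the approximation is c_4 = 0.540625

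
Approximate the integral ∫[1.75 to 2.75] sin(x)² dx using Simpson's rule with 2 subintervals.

f(x) = sin(x)²
a = 1.75, b = 2.75, n = 2
h = (b - a)/n = 0.500000

Simpson's rule: (h/3)[f(x₀) + 4f(x₁) + 2f(x₂) + ... + f(xₙ)]

x_0 = 1.7500, f(x_0) = 0.968228, coefficient = 1
x_1 = 2.2500, f(x_1) = 0.605398, coefficient = 4
x_2 = 2.7500, f(x_2) = 0.145665, coefficient = 1

I ≈ (0.500000/3) × 3.535485 = 0.589248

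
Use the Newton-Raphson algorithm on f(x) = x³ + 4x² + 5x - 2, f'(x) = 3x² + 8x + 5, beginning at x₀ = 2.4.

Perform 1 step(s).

f(x) = x³ + 4x² + 5x - 2
f'(x) = 3x² + 8x + 5
x₀ = 2.4

Newton-Raphson formula: x_{n+1} = x_n - f(x_n)/f'(x_n)

Iteration 1:
  f(2.400000) = 46.864000
  f'(2.400000) = 41.480000
  x_1 = 2.400000 - 46.864000/41.480000 = 1.270203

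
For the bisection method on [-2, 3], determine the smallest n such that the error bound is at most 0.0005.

We need (b-a)/2^n ≤ 0.0005
(3 - (-2))/2^n ≤ 0.0005
5/2^n ≤ 0.0005
2^n ≥ 10000
n ≥ log₂(10000) = 13.29
n ≥ 14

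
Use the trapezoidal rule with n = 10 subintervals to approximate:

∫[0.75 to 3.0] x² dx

f(x) = x²
a = 0.75, b = 3.0, n = 10
h = (b - a)/n = 0.225000

Trapezoidal rule: (h/2)[f(x₀) + 2f(x₁) + 2f(x₂) + ... + f(xₙ)]

x_0 = 0.7500, f(x_0) = 0.562500, coefficient = 1
x_1 = 0.9750, f(x_1) = 0.950625, coefficient = 2
x_2 = 1.2000, f(x_2) = 1.440000, coefficient = 2
x_3 = 1.4250, f(x_3) = 2.030625, coefficient = 2
x_4 = 1.6500, f(x_4) = 2.722500, coefficient = 2
x_5 = 1.8750, f(x_5) = 3.515625, coefficient = 2
x_6 = 2.1000, f(x_6) = 4.410000, coefficient = 2
x_7 = 2.3250, f(x_7) = 5.405625, coefficient = 2
x_8 = 2.5500, f(x_8) = 6.502500, coefficient = 2
x_9 = 2.7750, f(x_9) = 7.700625, coefficient = 2
x_10 = 3.0000, f(x_10) = 9.000000, coefficient = 1

I ≈ (0.225000/2) × 78.918750 = 8.878359
Exact value: 8.859375
Error: 0.018984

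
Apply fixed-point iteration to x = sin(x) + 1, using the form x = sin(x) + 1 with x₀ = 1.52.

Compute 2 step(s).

Equation: x = sin(x) + 1
Fixed-point form: x = sin(x) + 1
x₀ = 1.52

x_1 = g(1.520000) = 1.998710
x_2 = g(1.998710) = 1.909833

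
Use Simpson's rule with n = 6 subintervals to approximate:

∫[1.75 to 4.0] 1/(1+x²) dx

f(x) = 1/(1+x²)
a = 1.75, b = 4.0, n = 6
h = (b - a)/n = 0.375000

Simpson's rule: (h/3)[f(x₀) + 4f(x₁) + 2f(x₂) + ... + f(xₙ)]

x_0 = 1.7500, f(x_0) = 0.246154, coefficient = 1
x_1 = 2.1250, f(x_1) = 0.181303, coefficient = 4
x_2 = 2.5000, f(x_2) = 0.137931, coefficient = 2
x_3 = 2.8750, f(x_3) = 0.107926, coefficient = 4
x_4 = 3.2500, f(x_4) = 0.086486, coefficient = 2
x_5 = 3.6250, f(x_5) = 0.070718, coefficient = 4
x_6 = 4.0000, f(x_6) = 0.058824, coefficient = 1

I ≈ (0.375000/3) × 2.193601 = 0.274200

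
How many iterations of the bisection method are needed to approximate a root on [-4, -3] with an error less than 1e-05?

We need (b-a)/2^n ≤ 1e-05
(-3 - (-4))/2^n ≤ 1e-05
1/2^n ≤ 1e-05
2^n ≥ 100000
n ≥ log₂(100000) = 16.61
n ≥ 17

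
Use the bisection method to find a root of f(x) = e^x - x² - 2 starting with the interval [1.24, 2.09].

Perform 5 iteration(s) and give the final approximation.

f(x) = e^x - x² - 2
Initial interval: [1.24, 2.09]

Iteration 1:
  c_1 = (1.240000 + 2.090000)/2 = 1.665000
  f(c_1) = f(1.665000) = 0.513448
  f(a) × f(c) < 0, new interval: [1.240000, 1.665000]
Iteration 2:
  c_2 = (1.240000 + 1.665000)/2 = 1.452500
  f(c_2) = f(1.452500) = 0.164029
  f(a) × f(c) < 0, new interval: [1.240000, 1.452500]
Iteration 3:
  c_3 = (1.240000 + 1.452500)/2 = 1.346250
  f(c_3) = f(1.346250) = 0.030598
  f(a) × f(c) < 0, new interval: [1.240000, 1.346250]
Iteration 4:
  c_4 = (1.240000 + 1.346250)/2 = 1.293125
  f(c_4) = f(1.293125) = -0.028015
  f(a) × f(c) ≥ 0, new interval: [1.293125, 1.346250]
Iteration 5:
  c_5 = (1.293125 + 1.346250)/2 = 1.319687
  f(c_5) = f(1.319687) = 0.000677
  f(a) × f(c) < 0, new interval: [1.293125, 1.319687]

After 5 iteration(s), the approximation is c_5 = 1.319687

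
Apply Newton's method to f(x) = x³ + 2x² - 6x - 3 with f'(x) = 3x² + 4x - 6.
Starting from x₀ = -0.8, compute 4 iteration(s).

f(x) = x³ + 2x² - 6x - 3
f'(x) = 3x² + 4x - 6
x₀ = -0.8

Newton-Raphson formula: x_{n+1} = x_n - f(x_n)/f'(x_n)

Iteration 1:
  f(-0.800000) = 2.568000
  f'(-0.800000) = -7.280000
  x_1 = -0.800000 - 2.568000/(-7.280000) = -0.447253
Iteration 2:
  f(-0.447253) = -0.005880
  f'(-0.447253) = -7.188906
  x_2 = -0.447253 - (-0.005880)/(-7.188906) = -0.448071
Iteration 3:
  f(-0.448071) = 0.000000
  f'(-0.448071) = -7.189981
  x_3 = -0.448071 - 0.000000/(-7.189981) = -0.448071
Iteration 4:
  f(-0.448071) = 0.000000
  f'(-0.448071) = -7.189981
  x_4 = -0.448071 - 0.000000/(-7.189981) = -0.448071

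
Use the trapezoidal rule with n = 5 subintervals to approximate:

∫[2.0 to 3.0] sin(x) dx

f(x) = sin(x)
a = 2.0, b = 3.0, n = 5
h = (b - a)/n = 0.200000

Trapezoidal rule: (h/2)[f(x₀) + 2f(x₁) + 2f(x₂) + ... + f(xₙ)]

x_0 = 2.0000, f(x_0) = 0.909297, coefficient = 1
x_1 = 2.2000, f(x_1) = 0.808496, coefficient = 2
x_2 = 2.4000, f(x_2) = 0.675463, coefficient = 2
x_3 = 2.6000, f(x_3) = 0.515501, coefficient = 2
x_4 = 2.8000, f(x_4) = 0.334988, coefficient = 2
x_5 = 3.0000, f(x_5) = 0.141120, coefficient = 1

I ≈ (0.200000/2) × 5.719316 = 0.571932
Exact value: 0.573846
Error: 0.001914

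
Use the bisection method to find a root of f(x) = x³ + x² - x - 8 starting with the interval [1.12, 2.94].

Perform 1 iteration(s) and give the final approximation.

f(x) = x³ + x² - x - 8
Initial interval: [1.12, 2.94]

Iteration 1:
  c_1 = (1.120000 + 2.940000)/2 = 2.030000
  f(c_1) = f(2.030000) = 2.456327
  f(a) × f(c) < 0, new interval: [1.120000, 2.030000]

After 1 iteration(s), the approximation is c_1 = 2.030000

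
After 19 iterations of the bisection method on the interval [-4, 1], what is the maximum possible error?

Bisection error bound: |error| ≤ (b-a)/2^n
|error| ≤ (1 - (-4))/2^19 = 5/2^19
|error| ≤ 0.0000095367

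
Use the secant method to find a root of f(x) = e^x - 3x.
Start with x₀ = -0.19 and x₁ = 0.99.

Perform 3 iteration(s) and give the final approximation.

f(x) = e^x - 3x
x₀ = -0.19, x₁ = 0.99

Secant formula: x_{n+1} = x_n - f(x_n)(x_n - x_{n-1})/(f(x_n) - f(x_{n-1}))

Iteration 1:
  f(-0.190000) = 1.396959
  f(0.990000) = -0.278766
  x_2 = 0.990000 - (-0.278766)×(0.990000 - (-0.190000))/(-0.278766 - 1.396959)
       = 0.793701
Iteration 2:
  f(0.990000) = -0.278766
  f(0.793701) = -0.169537
  x_3 = 0.793701 - (-0.169537)×(0.793701 - 0.990000)/(-0.169537 - (-0.278766))
       = 0.489021
Iteration 3:
  f(0.793701) = -0.169537
  f(0.489021) = 0.163656
  x_4 = 0.489021 - 0.163656×(0.489021 - 0.793701)/(0.163656 - (-0.169537))
       = 0.638672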